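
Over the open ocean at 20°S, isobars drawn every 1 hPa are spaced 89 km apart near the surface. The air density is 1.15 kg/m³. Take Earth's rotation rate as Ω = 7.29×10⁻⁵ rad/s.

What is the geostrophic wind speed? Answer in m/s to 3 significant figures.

19.6 m/s

Coriolis parameter at 20°S:
f = 2Ω sin φ = 2 × 7.29×10⁻⁵ × sin 20° = 4.99×10⁻⁵ s⁻¹
Pressure gradient: |∂P/∂n| = 100 Pa / 89000 m = 1.12×10⁻³ Pa/m
Geostrophic balance (pressure-gradient force = Coriolis force):
V_g = (1/(fρ)) |∂P/∂n| = 1.12×10⁻³ / (4.99×10⁻⁵ × 1.15) = 19.6 m/s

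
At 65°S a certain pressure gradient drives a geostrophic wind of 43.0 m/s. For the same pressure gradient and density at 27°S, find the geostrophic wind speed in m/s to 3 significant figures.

85.8 m/s

With the same pressure gradient and density, V_g ∝ 1/f ∝ 1/sin φ.
V₂ = V₁ · sin φ₁ / sin φ₂ = 43.0 × sin 65° / sin 27°
V₂ = 43.0 × 0.9063/0.4540 = 85.8 m/s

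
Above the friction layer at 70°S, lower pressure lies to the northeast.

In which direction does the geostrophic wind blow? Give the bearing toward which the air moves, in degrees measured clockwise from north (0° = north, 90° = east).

315°

The pressure-gradient force points toward the northeast (bearing 045°).
Geostrophic balance: in the Southern Hemisphere the Coriolis force deflects motion to the left, so the geostrophic wind blows 90° to the left of the pressure-gradient force (low pressure on the right).
Rotating 045° by 90° counterclockwise gives 315° — the wind blows toward the northwest.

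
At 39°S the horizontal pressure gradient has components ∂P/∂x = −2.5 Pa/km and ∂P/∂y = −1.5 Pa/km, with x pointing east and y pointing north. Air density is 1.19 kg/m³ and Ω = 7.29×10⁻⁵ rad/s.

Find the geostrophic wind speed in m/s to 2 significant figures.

Coriolis parameter at 39°S:
f = 2Ω sin φ = 2 × 7.29×10⁻⁵ × sin 39° = 9.18×10⁻⁵ s⁻¹
In the Southern Hemisphere f is negative: f = −9.18×10⁻⁵ s⁻¹.
Component geostrophic relations (x east, y north):
u_g = −(1/(fρ)) ∂P/∂y,  v_g = (1/(fρ)) ∂P/∂x
u_g = −(−1.5×10⁻³)/(−9.18×10⁻⁵ × 1.19) = −13.7 m/s;  v_g = (−2.5×10⁻³)/(−9.18×10⁻⁵ × 1.19) = 22.9 m/s
|V_g| = √(u_g² + v_g²) = 26.7 m/s

27 m/s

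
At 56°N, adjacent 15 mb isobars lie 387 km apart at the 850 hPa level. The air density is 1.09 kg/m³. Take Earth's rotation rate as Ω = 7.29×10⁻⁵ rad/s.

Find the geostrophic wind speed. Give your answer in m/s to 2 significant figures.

29 m/s

Coriolis parameter at 56°N:
f = 2Ω sin φ = 2 × 7.29×10⁻⁵ × sin 56° = 1.21×10⁻⁴ s⁻¹
Pressure gradient: |∂P/∂n| = 1500 Pa / 387000 m = 3.88×10⁻³ Pa/m
Geostrophic balance (pressure-gradient force = Coriolis force):
V_g = (1/(fρ)) |∂P/∂n| = 3.88×10⁻³ / (1.21×10⁻⁴ × 1.09) = 29.4 m/s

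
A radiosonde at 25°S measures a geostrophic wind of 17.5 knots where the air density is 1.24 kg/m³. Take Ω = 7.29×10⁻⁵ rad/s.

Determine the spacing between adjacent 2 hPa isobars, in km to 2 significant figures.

Coriolis parameter at 25°S:
f = 2Ω sin φ = 2 × 7.29×10⁻⁵ × sin 25° = 6.16×10⁻⁵ s⁻¹
Wind speed in SI: 17.5 knots = 9.00 m/s
Geostrophic balance rearranged: |∂P/∂n| = f ρ V_g
|∂P/∂n| = 6.16×10⁻⁵ × 1.24 × 9.00 = 6.88×10⁻⁴ Pa/m
Isobar spacing: Δn = ΔP/|∂P/∂n| = 200 Pa / 6.88×10⁻⁴ Pa/m = 290754 m ≈ 290 km

290 km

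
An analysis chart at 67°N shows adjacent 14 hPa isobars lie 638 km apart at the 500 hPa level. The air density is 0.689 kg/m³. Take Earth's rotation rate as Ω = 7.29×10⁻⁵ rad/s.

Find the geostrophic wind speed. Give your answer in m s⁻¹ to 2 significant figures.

Coriolis parameter at 67°N:
f = 2Ω sin φ = 2 × 7.29×10⁻⁵ × sin 67° = 1.34×10⁻⁴ s⁻¹
Pressure gradient: |∂P/∂n| = 1400 Pa / 638000 m = 2.19×10⁻³ Pa/m
Geostrophic balance (pressure-gradient force = Coriolis force):
V_g = (1/(fρ)) |∂P/∂n| = 2.19×10⁻³ / (1.34×10⁻⁴ × 0.689) = 23.7 m/s

24 m s⁻¹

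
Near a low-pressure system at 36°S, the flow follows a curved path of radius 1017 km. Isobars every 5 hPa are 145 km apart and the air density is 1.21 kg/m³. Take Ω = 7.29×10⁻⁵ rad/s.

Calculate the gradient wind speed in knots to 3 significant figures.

49.9 knots

Coriolis parameter at 36°S:
f = 2Ω sin φ = 2 × 7.29×10⁻⁵ × sin 36° = 8.57×10⁻⁵ s⁻¹
Pressure gradient: |∂P/∂n| = 500 Pa / 145000 m = 3.45×10⁻³ Pa/m
Geostrophic speed: V_g = |∂P/∂n|/(fρ) = 3.45×10⁻³/(8.57×10⁻⁵ × 1.21) = 33.3 m/s
Around a low, centrifugal force acts outward with Coriolis, so pressure-gradient force balances both:
(1/ρ)|∂P/∂n| = fV + V²/R  →  V² + fR·V − fR·V_g = 0
With fR = 8.57×10⁻⁵ × 1017×10³ m = 87.2 m/s:
V = [−fR + √((fR)² + 4 fR V_g)]/2 = [−87.2 + √(87.2² + 4×87.2×33.3)]/2 = 25.7 m/s
Subgeostrophic (V < V_g = 33.3 m/s), as expected around a low.
Converting: 25.7 m/s × 1.944 = 49.9 knots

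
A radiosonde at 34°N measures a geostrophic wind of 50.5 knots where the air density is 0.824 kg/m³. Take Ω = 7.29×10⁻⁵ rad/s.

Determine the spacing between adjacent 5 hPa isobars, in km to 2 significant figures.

290 km

Coriolis parameter at 34°N:
f = 2Ω sin φ = 2 × 7.29×10⁻⁵ × sin 34° = 8.15×10⁻⁵ s⁻¹
Wind speed in SI: 50.5 knots = 26.0 m/s
Geostrophic balance rearranged: |∂P/∂n| = f ρ V_g
|∂P/∂n| = 8.15×10⁻⁵ × 0.824 × 26.0 = 1.75×10⁻³ Pa/m
Isobar spacing: Δn = ΔP/|∂P/∂n| = 500 Pa / 1.75×10⁻³ Pa/m = 286480 m ≈ 290 km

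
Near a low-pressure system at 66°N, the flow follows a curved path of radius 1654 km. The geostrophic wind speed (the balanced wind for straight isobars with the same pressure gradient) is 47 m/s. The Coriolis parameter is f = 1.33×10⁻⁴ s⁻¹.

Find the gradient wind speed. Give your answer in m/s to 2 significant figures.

Around a low, centrifugal force acts outward with Coriolis, so pressure-gradient force balances both:
(1/ρ)|∂P/∂n| = fV + V²/R  →  V² + fR·V − fR·V_g = 0
With fR = 1.33×10⁻⁴ × 1654×10³ m = 220 m/s:
V = [−fR + √((fR)² + 4 fR V_g)]/2 = [−220 + √(220² + 4×220×47)]/2 = 39.8 m/s
Subgeostrophic (V < V_g = 47 m/s), as expected around a low.

40 m/s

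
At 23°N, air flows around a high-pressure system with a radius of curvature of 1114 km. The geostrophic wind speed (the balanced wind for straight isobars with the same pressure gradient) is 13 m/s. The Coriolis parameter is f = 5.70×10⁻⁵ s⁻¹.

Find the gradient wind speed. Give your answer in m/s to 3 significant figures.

18.2 m/s

Around a high, pressure-gradient force acts outward with centrifugal, so Coriolis balances both:
fV = (1/ρ)|∂P/∂n| + V²/R  →  V² − fR·V + fR·V_g = 0
With fR = 5.70×10⁻⁵ × 1114×10³ m = 63.5 m/s:
V = [fR − √((fR)² − 4 fR V_g)]/2 = [63.5 − √(63.5² − 4×63.5×13)]/2 = 18.2 m/s
Supergeostrophic (V > V_g = 13 m/s), as expected around a high.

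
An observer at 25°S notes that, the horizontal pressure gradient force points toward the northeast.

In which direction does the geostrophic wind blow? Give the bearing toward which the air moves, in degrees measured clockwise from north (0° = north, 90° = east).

The pressure-gradient force points toward the northeast (bearing 045°).
Geostrophic balance: in the Southern Hemisphere the Coriolis force deflects motion to the left, so the geostrophic wind blows 90° to the left of the pressure-gradient force (low pressure on the right).
Rotating 045° by 90° counterclockwise gives 315° — the wind blows toward the northwest.

315°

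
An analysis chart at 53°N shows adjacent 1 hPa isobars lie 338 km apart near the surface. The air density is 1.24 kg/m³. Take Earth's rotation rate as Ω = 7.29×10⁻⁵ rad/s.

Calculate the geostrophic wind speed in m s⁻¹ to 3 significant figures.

2.05 m s⁻¹

Coriolis parameter at 53°N:
f = 2Ω sin φ = 2 × 7.29×10⁻⁵ × sin 53° = 1.16×10⁻⁴ s⁻¹
Pressure gradient: |∂P/∂n| = 100 Pa / 338000 m = 2.96×10⁻⁴ Pa/m
Geostrophic balance (pressure-gradient force = Coriolis force):
V_g = (1/(fρ)) |∂P/∂n| = 2.96×10⁻⁴ / (1.16×10⁻⁴ × 1.24) = 2.05 m/s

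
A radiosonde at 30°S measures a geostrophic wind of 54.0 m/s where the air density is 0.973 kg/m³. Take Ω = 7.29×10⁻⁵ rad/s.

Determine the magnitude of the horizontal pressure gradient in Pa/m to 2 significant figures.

Coriolis parameter at 30°S:
f = 2Ω sin φ = 2 × 7.29×10⁻⁵ × sin 30° = 7.29×10⁻⁵ s⁻¹
Geostrophic balance rearranged: |∂P/∂n| = f ρ V_g
|∂P/∂n| = 7.29×10⁻⁵ × 0.973 × 54.0 = 3.83×10⁻³ Pa/m

3.8×10⁻³ Pa/m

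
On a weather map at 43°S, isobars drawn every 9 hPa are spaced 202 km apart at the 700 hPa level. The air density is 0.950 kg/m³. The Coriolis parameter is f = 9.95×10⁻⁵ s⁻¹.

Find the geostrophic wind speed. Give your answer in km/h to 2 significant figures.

170 km/h

Pressure gradient: |∂P/∂n| = 900 Pa / 202000 m = 4.46×10⁻³ Pa/m
Geostrophic balance (pressure-gradient force = Coriolis force):
V_g = (1/(fρ)) |∂P/∂n| = 4.46×10⁻³ / (9.95×10⁻⁵ × 0.950) = 47.1 m/s
Converting: 47.1 m/s × 3.6 = 170 km/h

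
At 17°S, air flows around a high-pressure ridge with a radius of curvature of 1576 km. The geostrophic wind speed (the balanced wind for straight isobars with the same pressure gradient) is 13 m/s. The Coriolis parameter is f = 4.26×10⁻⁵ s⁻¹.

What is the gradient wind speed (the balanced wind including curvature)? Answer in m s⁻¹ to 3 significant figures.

Around a high, pressure-gradient force acts outward with centrifugal, so Coriolis balances both:
fV = (1/ρ)|∂P/∂n| + V²/R  →  V² − fR·V + fR·V_g = 0
With fR = 4.26×10⁻⁵ × 1576×10³ m = 67.1 m/s:
V = [fR − √((fR)² − 4 fR V_g)]/2 = [67.1 − √(67.1² − 4×67.1×13)]/2 = 17.6 m/s
Supergeostrophic (V > V_g = 13 m/s), as expected around a high.

17.6 m s⁻¹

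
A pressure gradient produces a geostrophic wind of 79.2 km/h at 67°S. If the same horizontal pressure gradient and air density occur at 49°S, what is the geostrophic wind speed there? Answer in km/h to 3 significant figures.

With the same pressure gradient and density, V_g ∝ 1/f ∝ 1/sin φ.
V₂ = V₁ · sin φ₁ / sin φ₂ = 79.2 × sin 67° / sin 49°
V₂ = 79.2 × 0.9205/0.7547 = 96.6 km/h

96.6 km/h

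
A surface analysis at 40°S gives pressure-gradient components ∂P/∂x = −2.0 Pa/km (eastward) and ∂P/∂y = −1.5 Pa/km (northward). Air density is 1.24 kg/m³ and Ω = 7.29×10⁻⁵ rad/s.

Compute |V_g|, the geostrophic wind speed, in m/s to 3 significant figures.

21.5 m/s

Coriolis parameter at 40°S:
f = 2Ω sin φ = 2 × 7.29×10⁻⁵ × sin 40° = 9.37×10⁻⁵ s⁻¹
In the Southern Hemisphere f is negative: f = −9.37×10⁻⁵ s⁻¹.
Component geostrophic relations (x east, y north):
u_g = −(1/(fρ)) ∂P/∂y,  v_g = (1/(fρ)) ∂P/∂x
u_g = −(−1.5×10⁻³)/(−9.37×10⁻⁵ × 1.24) = −12.9 m/s;  v_g = (−2.0×10⁻³)/(−9.37×10⁻⁵ × 1.24) = 17.2 m/s
|V_g| = √(u_g² + v_g²) = 21.5 m/s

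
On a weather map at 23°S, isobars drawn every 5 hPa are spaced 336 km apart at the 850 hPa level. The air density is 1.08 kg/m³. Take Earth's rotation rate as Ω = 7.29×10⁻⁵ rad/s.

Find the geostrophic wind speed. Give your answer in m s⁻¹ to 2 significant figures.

Coriolis parameter at 23°S:
f = 2Ω sin φ = 2 × 7.29×10⁻⁵ × sin 23° = 5.70×10⁻⁵ s⁻¹
Pressure gradient: |∂P/∂n| = 500 Pa / 336000 m = 1.49×10⁻³ Pa/m
Geostrophic balance (pressure-gradient force = Coriolis force):
V_g = (1/(fρ)) |∂P/∂n| = 1.49×10⁻³ / (5.70×10⁻⁵ × 1.08) = 24.2 m/s

24 m s⁻¹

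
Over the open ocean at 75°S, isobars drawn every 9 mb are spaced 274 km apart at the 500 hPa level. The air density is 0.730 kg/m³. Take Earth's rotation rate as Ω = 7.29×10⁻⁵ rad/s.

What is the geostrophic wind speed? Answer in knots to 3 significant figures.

62.1 knots

Coriolis parameter at 75°S:
f = 2Ω sin φ = 2 × 7.29×10⁻⁵ × sin 75° = 1.41×10⁻⁴ s⁻¹
Pressure gradient: |∂P/∂n| = 900 Pa / 274000 m = 3.28×10⁻³ Pa/m
Geostrophic balance (pressure-gradient force = Coriolis force):
V_g = (1/(fρ)) |∂P/∂n| = 3.28×10⁻³ / (1.41×10⁻⁴ × 0.730) = 31.9 m/s
Converting: 31.9 m/s × 1.944 = 62.1 knots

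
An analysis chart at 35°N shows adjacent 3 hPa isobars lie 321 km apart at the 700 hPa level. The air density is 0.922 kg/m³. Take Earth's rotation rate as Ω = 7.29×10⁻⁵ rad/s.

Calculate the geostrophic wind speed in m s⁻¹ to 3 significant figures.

Coriolis parameter at 35°N:
f = 2Ω sin φ = 2 × 7.29×10⁻⁵ × sin 35° = 8.36×10⁻⁵ s⁻¹
Pressure gradient: |∂P/∂n| = 300 Pa / 321000 m = 9.35×10⁻⁴ Pa/m
Geostrophic balance (pressure-gradient force = Coriolis force):
V_g = (1/(fρ)) |∂P/∂n| = 9.35×10⁻⁴ / (8.36×10⁻⁵ × 0.922) = 12.1 m/s

12.1 m s⁻¹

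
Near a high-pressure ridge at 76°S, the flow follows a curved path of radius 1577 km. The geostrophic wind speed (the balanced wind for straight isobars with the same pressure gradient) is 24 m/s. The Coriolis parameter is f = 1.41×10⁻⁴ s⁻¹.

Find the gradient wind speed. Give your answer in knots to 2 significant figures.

Around a high, pressure-gradient force acts outward with centrifugal, so Coriolis balances both:
fV = (1/ρ)|∂P/∂n| + V²/R  →  V² − fR·V + fR·V_g = 0
With fR = 1.41×10⁻⁴ × 1577×10³ m = 222 m/s:
V = [fR − √((fR)² − 4 fR V_g)]/2 = [222 − √(222² − 4×222×24)]/2 = 27.4 m/s
Supergeostrophic (V > V_g = 24 m/s), as expected around a high.
Converting: 27.4 m/s × 1.944 = 53 knots

53 knots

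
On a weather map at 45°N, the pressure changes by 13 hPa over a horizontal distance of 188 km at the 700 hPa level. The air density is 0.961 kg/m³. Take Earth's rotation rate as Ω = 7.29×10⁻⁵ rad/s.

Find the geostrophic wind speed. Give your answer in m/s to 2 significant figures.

70 m/s

Coriolis parameter at 45°N:
f = 2Ω sin φ = 2 × 7.29×10⁻⁵ × sin 45° = 1.03×10⁻⁴ s⁻¹
Pressure gradient: |∂P/∂n| = 1300 Pa / 188000 m = 6.91×10⁻³ Pa/m
Geostrophic balance (pressure-gradient force = Coriolis force):
V_g = (1/(fρ)) |∂P/∂n| = 6.91×10⁻³ / (1.03×10⁻⁴ × 0.961) = 69.8 m/s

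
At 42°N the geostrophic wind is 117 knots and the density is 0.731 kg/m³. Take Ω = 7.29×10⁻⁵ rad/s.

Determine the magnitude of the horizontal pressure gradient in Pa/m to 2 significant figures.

Coriolis parameter at 42°N:
f = 2Ω sin φ = 2 × 7.29×10⁻⁵ × sin 42° = 9.76×10⁻⁵ s⁻¹
Wind speed in SI: 117 knots = 60.2 m/s
Geostrophic balance rearranged: |∂P/∂n| = f ρ V_g
|∂P/∂n| = 9.76×10⁻⁵ × 0.731 × 60.2 = 4.29×10⁻³ Pa/m

4.3×10⁻³ Pa/m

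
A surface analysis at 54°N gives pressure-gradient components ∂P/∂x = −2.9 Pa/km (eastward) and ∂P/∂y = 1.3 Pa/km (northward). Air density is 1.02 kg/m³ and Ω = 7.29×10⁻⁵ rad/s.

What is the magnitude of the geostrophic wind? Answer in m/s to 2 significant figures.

Coriolis parameter at 54°N:
f = 2Ω sin φ = 2 × 7.29×10⁻⁵ × sin 54° = 1.18×10⁻⁴ s⁻¹
Component geostrophic relations (x east, y north):
u_g = −(1/(fρ)) ∂P/∂y,  v_g = (1/(fρ)) ∂P/∂x
u_g = −(1.3×10⁻³)/(1.18×10⁻⁴ × 1.02) = −10.8 m/s;  v_g = (−2.9×10⁻³)/(1.18×10⁻⁴ × 1.02) = −24.1 m/s
|V_g| = √(u_g² + v_g²) = 26.4 m/s

26 m/s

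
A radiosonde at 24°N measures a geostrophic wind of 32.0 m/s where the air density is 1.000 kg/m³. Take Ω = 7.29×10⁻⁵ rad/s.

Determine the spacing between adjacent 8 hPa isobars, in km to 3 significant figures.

422 km

Coriolis parameter at 24°N:
f = 2Ω sin φ = 2 × 7.29×10⁻⁵ × sin 24° = 5.93×10⁻⁵ s⁻¹
Geostrophic balance rearranged: |∂P/∂n| = f ρ V_g
|∂P/∂n| = 5.93×10⁻⁵ × 1.000 × 32.0 = 1.90×10⁻³ Pa/m
Isobar spacing: Δn = ΔP/|∂P/∂n| = 800 Pa / 1.90×10⁻³ Pa/m = 421570 m ≈ 422 km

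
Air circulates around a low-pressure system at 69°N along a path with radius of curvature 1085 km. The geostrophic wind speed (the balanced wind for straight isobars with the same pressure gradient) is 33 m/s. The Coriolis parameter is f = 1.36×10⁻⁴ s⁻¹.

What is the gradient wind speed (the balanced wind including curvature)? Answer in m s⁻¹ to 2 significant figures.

28 m s⁻¹

Around a low, centrifugal force acts outward with Coriolis, so pressure-gradient force balances both:
(1/ρ)|∂P/∂n| = fV + V²/R  →  V² + fR·V − fR·V_g = 0
With fR = 1.36×10⁻⁴ × 1085×10³ m = 148 m/s:
V = [−fR + √((fR)² + 4 fR V_g)]/2 = [−148 + √(148² + 4×148×33)]/2 = 27.8 m/s
Subgeostrophic (V < V_g = 33 m/s), as expected around a low.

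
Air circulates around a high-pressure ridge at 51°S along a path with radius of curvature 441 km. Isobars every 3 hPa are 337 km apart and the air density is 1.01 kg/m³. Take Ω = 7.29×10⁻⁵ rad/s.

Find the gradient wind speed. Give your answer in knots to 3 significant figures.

18.7 knots

Coriolis parameter at 51°S:
f = 2Ω sin φ = 2 × 7.29×10⁻⁵ × sin 51° = 1.13×10⁻⁴ s⁻¹
Pressure gradient: |∂P/∂n| = 300 Pa / 337000 m = 8.90×10⁻⁴ Pa/m
Geostrophic speed: V_g = |∂P/∂n|/(fρ) = 8.90×10⁻⁴/(1.13×10⁻⁴ × 1.01) = 7.78 m/s
Around a high, pressure-gradient force acts outward with centrifugal, so Coriolis balances both:
fV = (1/ρ)|∂P/∂n| + V²/R  →  V² − fR·V + fR·V_g = 0
With fR = 1.13×10⁻⁴ × 441×10³ m = 50.0 m/s:
V = [fR − √((fR)² − 4 fR V_g)]/2 = [50.0 − √(50.0² − 4×50.0×7.78)]/2 = 9.64 m/s
Supergeostrophic (V > V_g = 7.78 m/s), as expected around a high.
Converting: 9.64 m/s × 1.944 = 18.7 knots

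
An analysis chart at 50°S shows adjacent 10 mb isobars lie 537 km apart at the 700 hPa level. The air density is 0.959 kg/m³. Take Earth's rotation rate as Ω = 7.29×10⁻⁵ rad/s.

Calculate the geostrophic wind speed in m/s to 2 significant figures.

17 m/s

Coriolis parameter at 50°S:
f = 2Ω sin φ = 2 × 7.29×10⁻⁵ × sin 50° = 1.12×10⁻⁴ s⁻¹
Pressure gradient: |∂P/∂n| = 1000 Pa / 537000 m = 1.86×10⁻³ Pa/m
Geostrophic balance (pressure-gradient force = Coriolis force):
V_g = (1/(fρ)) |∂P/∂n| = 1.86×10⁻³ / (1.12×10⁻⁴ × 0.959) = 17.4 m/s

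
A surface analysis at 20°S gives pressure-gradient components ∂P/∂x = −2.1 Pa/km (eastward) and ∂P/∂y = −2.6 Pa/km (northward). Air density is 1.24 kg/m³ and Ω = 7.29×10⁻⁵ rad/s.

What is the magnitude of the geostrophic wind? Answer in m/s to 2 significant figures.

54 m/s

Coriolis parameter at 20°S:
f = 2Ω sin φ = 2 × 7.29×10⁻⁵ × sin 20° = 4.99×10⁻⁵ s⁻¹
In the Southern Hemisphere f is negative: f = −4.99×10⁻⁵ s⁻¹.
Component geostrophic relations (x east, y north):
u_g = −(1/(fρ)) ∂P/∂y,  v_g = (1/(fρ)) ∂P/∂x
u_g = −(−2.6×10⁻³)/(−4.99×10⁻⁵ × 1.24) = −42.0 m/s;  v_g = (−2.1×10⁻³)/(−4.99×10⁻⁵ × 1.24) = 34.0 m/s
|V_g| = √(u_g² + v_g²) = 54.0 m/s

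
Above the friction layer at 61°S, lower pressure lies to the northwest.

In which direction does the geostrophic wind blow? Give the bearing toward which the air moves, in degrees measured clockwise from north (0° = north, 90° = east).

225°

The pressure-gradient force points toward the northwest (bearing 315°).
Geostrophic balance: in the Southern Hemisphere the Coriolis force deflects motion to the left, so the geostrophic wind blows 90° to the left of the pressure-gradient force (low pressure on the right).
Rotating 315° by 90° counterclockwise gives 225° — the wind blows toward the southwest.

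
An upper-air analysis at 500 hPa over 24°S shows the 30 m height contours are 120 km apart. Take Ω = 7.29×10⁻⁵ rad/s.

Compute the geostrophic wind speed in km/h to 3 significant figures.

Coriolis parameter at 24°S:
f = 2Ω sin φ = 2 × 7.29×10⁻⁵ × sin 24° = 5.93×10⁻⁵ s⁻¹
Height gradient: |∂Z/∂n| = 30 m / 120000 m = 2.50×10⁻⁴
On a pressure surface, geostrophic balance gives V_g = (g/f)|∂Z/∂n|:
V_g = 9.81 × 2.50×10⁻⁴ / 5.93×10⁻⁵ = 41.4 m/s
Converting: 41.4 m/s × 3.6 = 149 km/h

149 km/h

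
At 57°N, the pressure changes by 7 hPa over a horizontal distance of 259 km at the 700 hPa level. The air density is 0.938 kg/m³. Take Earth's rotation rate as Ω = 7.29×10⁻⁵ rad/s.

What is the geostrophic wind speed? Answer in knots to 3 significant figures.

Coriolis parameter at 57°N:
f = 2Ω sin φ = 2 × 7.29×10⁻⁵ × sin 57° = 1.22×10⁻⁴ s⁻¹
Pressure gradient: |∂P/∂n| = 700 Pa / 259000 m = 2.70×10⁻³ Pa/m
Geostrophic balance (pressure-gradient force = Coriolis force):
V_g = (1/(fρ)) |∂P/∂n| = 2.70×10⁻³ / (1.22×10⁻⁴ × 0.938) = 23.6 m/s
Converting: 23.6 m/s × 1.944 = 45.8 knots

45.8 knots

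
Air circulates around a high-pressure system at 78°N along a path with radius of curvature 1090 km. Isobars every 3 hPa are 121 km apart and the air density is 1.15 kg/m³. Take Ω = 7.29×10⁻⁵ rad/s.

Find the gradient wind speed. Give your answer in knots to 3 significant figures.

33.0 knots

Coriolis parameter at 78°N:
f = 2Ω sin φ = 2 × 7.29×10⁻⁵ × sin 78° = 1.43×10⁻⁴ s⁻¹
Pressure gradient: |∂P/∂n| = 300 Pa / 121000 m = 2.48×10⁻³ Pa/m
Geostrophic speed: V_g = |∂P/∂n|/(fρ) = 2.48×10⁻³/(1.43×10⁻⁴ × 1.15) = 15.1 m/s
Around a high, pressure-gradient force acts outward with centrifugal, so Coriolis balances both:
fV = (1/ρ)|∂P/∂n| + V²/R  →  V² − fR·V + fR·V_g = 0
With fR = 1.43×10⁻⁴ × 1090×10³ m = 155 m/s:
V = [fR − √((fR)² − 4 fR V_g)]/2 = [155 − √(155² − 4×155×15.1)]/2 = 17 m/s
Supergeostrophic (V > V_g = 15.1 m/s), as expected around a high.
Converting: 17 m/s × 1.944 = 33.0 knots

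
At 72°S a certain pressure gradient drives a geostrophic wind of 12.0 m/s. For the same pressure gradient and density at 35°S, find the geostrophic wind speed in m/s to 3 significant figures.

19.9 m/s

With the same pressure gradient and density, V_g ∝ 1/f ∝ 1/sin φ.
V₂ = V₁ · sin φ₁ / sin φ₂ = 12.0 × sin 72° / sin 35°
V₂ = 12.0 × 0.9511/0.5736 = 19.9 m/s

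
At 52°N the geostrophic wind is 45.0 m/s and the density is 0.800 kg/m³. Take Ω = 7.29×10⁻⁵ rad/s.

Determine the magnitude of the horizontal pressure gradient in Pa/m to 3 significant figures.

Coriolis parameter at 52°N:
f = 2Ω sin φ = 2 × 7.29×10⁻⁵ × sin 52° = 1.15×10⁻⁴ s⁻¹
Geostrophic balance rearranged: |∂P/∂n| = f ρ V_g
|∂P/∂n| = 1.15×10⁻⁴ × 0.800 × 45.0 = 4.14×10⁻³ Pa/m

4.14×10⁻³ Pa/m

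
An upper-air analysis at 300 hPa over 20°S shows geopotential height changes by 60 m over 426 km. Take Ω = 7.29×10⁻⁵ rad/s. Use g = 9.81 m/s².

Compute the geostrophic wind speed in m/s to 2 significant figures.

28 m/s

Coriolis parameter at 20°S:
f = 2Ω sin φ = 2 × 7.29×10⁻⁵ × sin 20° = 4.99×10⁻⁵ s⁻¹
Height gradient: |∂Z/∂n| = 60 m / 426000 m = 1.41×10⁻⁴
On a pressure surface, geostrophic balance gives V_g = (g/f)|∂Z/∂n|:
V_g = 9.81 × 1.41×10⁻⁴ / 4.99×10⁻⁵ = 27.7 m/s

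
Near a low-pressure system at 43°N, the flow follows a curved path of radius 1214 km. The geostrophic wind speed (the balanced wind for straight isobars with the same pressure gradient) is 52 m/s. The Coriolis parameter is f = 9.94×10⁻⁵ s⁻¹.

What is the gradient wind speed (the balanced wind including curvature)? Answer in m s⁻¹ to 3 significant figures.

39.2 m s⁻¹

Around a low, centrifugal force acts outward with Coriolis, so pressure-gradient force balances both:
(1/ρ)|∂P/∂n| = fV + V²/R  →  V² + fR·V − fR·V_g = 0
With fR = 9.94×10⁻⁵ × 1214×10³ m = 121 m/s:
V = [−fR + √((fR)² + 4 fR V_g)]/2 = [−121 + √(121² + 4×121×52)]/2 = 39.2 m/s
Subgeostrophic (V < V_g = 52 m/s), as expected around a low.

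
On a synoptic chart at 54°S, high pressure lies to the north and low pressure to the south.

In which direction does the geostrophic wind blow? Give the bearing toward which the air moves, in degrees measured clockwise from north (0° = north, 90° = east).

090°

The pressure-gradient force points toward the south (bearing 180°).
Geostrophic balance: in the Southern Hemisphere the Coriolis force deflects motion to the left, so the geostrophic wind blows 90° to the left of the pressure-gradient force (low pressure on the right).
Rotating 180° by 90° counterclockwise gives 090° — the wind blows toward the east.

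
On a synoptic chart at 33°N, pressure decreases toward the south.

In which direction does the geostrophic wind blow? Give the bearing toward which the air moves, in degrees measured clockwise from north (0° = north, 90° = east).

The pressure-gradient force points toward the south (bearing 180°).
Geostrophic balance: in the Northern Hemisphere the Coriolis force deflects motion to the right, so the geostrophic wind blows 90° to the right of the pressure-gradient force (low pressure on the left).
Rotating 180° by 90° clockwise gives 270° — the wind blows toward the west.

270°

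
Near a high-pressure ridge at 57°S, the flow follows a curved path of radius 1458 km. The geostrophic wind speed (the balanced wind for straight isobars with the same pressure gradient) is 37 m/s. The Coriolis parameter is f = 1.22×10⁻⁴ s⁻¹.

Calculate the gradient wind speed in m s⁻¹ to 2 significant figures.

Around a high, pressure-gradient force acts outward with centrifugal, so Coriolis balances both:
fV = (1/ρ)|∂P/∂n| + V²/R  →  V² − fR·V + fR·V_g = 0
With fR = 1.22×10⁻⁴ × 1458×10³ m = 178 m/s:
V = [fR − √((fR)² − 4 fR V_g)]/2 = [178 − √(178² − 4×178×37)]/2 = 52.5 m/s
Supergeostrophic (V > V_g = 37 m/s), as expected around a high.

52 m s⁻¹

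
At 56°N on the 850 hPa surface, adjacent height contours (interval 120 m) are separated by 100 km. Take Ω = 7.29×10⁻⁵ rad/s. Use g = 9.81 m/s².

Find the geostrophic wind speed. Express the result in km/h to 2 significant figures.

350 km/h

Coriolis parameter at 56°N:
f = 2Ω sin φ = 2 × 7.29×10⁻⁵ × sin 56° = 1.21×10⁻⁴ s⁻¹
Height gradient: |∂Z/∂n| = 120 m / 100000 m = 1.20×10⁻³
On a pressure surface, geostrophic balance gives V_g = (g/f)|∂Z/∂n|:
V_g = 9.81 × 1.20×10⁻³ / 1.21×10⁻⁴ = 97.4 m/s
Converting: 97.4 m/s × 3.6 = 350 km/h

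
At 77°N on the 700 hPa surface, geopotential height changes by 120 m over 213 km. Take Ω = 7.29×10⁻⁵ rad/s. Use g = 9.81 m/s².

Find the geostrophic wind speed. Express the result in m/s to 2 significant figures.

39 m/s

Coriolis parameter at 77°N:
f = 2Ω sin φ = 2 × 7.29×10⁻⁵ × sin 77° = 1.42×10⁻⁴ s⁻¹
Height gradient: |∂Z/∂n| = 120 m / 213000 m = 5.63×10⁻⁴
On a pressure surface, geostrophic balance gives V_g = (g/f)|∂Z/∂n|:
V_g = 9.81 × 5.63×10⁻⁴ / 1.42×10⁻⁴ = 38.9 m/s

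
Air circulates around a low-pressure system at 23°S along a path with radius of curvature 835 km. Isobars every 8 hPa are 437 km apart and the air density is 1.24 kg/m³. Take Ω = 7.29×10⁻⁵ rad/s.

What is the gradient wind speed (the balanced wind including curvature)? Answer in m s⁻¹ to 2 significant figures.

19 m s⁻¹

Coriolis parameter at 23°S:
f = 2Ω sin φ = 2 × 7.29×10⁻⁵ × sin 23° = 5.70×10⁻⁵ s⁻¹
Pressure gradient: |∂P/∂n| = 800 Pa / 437000 m = 1.83×10⁻³ Pa/m
Geostrophic speed: V_g = |∂P/∂n|/(fρ) = 1.83×10⁻³/(5.70×10⁻⁵ × 1.24) = 25.9 m/s
Around a low, centrifugal force acts outward with Coriolis, so pressure-gradient force balances both:
(1/ρ)|∂P/∂n| = fV + V²/R  →  V² + fR·V − fR·V_g = 0
With fR = 5.70×10⁻⁵ × 835×10³ m = 47.6 m/s:
V = [−fR + √((fR)² + 4 fR V_g)]/2 = [−47.6 + √(47.6² + 4×47.6×25.9)]/2 = 18.6 m/s
Subgeostrophic (V < V_g = 25.9 m/s), as expected around a low.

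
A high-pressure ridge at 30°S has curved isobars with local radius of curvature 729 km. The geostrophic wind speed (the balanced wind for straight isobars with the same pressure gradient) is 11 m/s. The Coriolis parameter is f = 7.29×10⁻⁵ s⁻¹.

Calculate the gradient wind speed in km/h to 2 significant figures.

56 km/h

Around a high, pressure-gradient force acts outward with centrifugal, so Coriolis balances both:
fV = (1/ρ)|∂P/∂n| + V²/R  →  V² − fR·V + fR·V_g = 0
With fR = 7.29×10⁻⁵ × 729×10³ m = 53.1 m/s:
V = [fR − √((fR)² − 4 fR V_g)]/2 = [53.1 − √(53.1² − 4×53.1×11)]/2 = 15.5 m/s
Supergeostrophic (V > V_g = 11 m/s), as expected around a high.
Converting: 15.5 m/s × 3.6 = 56 km/h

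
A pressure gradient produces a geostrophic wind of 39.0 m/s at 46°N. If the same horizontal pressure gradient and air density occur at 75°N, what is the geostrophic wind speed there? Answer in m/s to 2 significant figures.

29 m/s

With the same pressure gradient and density, V_g ∝ 1/f ∝ 1/sin φ.
V₂ = V₁ · sin φ₁ / sin φ₂ = 39.0 × sin 46° / sin 75°
V₂ = 39.0 × 0.7193/0.9659 = 29 m/s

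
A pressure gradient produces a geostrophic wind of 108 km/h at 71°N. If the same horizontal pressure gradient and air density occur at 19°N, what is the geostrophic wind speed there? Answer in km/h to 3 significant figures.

With the same pressure gradient and density, V_g ∝ 1/f ∝ 1/sin φ.
V₂ = V₁ · sin φ₁ / sin φ₂ = 108 × sin 71° / sin 19°
V₂ = 108 × 0.9455/0.3256 = 314 km/h

314 km/h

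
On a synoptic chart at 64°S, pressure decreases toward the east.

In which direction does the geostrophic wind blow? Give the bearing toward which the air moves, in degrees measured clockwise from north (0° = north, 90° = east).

The pressure-gradient force points toward the east (bearing 090°).
Geostrophic balance: in the Southern Hemisphere the Coriolis force deflects motion to the left, so the geostrophic wind blows 90° to the left of the pressure-gradient force (low pressure on the right).
Rotating 090° by 90° counterclockwise gives 000° — the wind blows toward the north.

000°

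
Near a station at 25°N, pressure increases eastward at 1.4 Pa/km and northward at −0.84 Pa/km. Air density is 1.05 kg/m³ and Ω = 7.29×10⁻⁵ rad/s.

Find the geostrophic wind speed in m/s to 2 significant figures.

Coriolis parameter at 25°N:
f = 2Ω sin φ = 2 × 7.29×10⁻⁵ × sin 25° = 6.16×10⁻⁵ s⁻¹
Component geostrophic relations (x east, y north):
u_g = −(1/(fρ)) ∂P/∂y,  v_g = (1/(fρ)) ∂P/∂x
u_g = −(−0.84×10⁻³)/(6.16×10⁻⁵ × 1.05) = 13.0 m/s;  v_g = (1.4×10⁻³)/(6.16×10⁻⁵ × 1.05) = 21.6 m/s
|V_g| = √(u_g² + v_g²) = 25.2 m/s

25 m/s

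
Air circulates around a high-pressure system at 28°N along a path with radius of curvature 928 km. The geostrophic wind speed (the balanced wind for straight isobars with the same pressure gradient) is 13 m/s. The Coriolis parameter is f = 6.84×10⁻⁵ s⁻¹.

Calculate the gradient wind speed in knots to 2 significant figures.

35 knots

Around a high, pressure-gradient force acts outward with centrifugal, so Coriolis balances both:
fV = (1/ρ)|∂P/∂n| + V²/R  →  V² − fR·V + fR·V_g = 0
With fR = 6.84×10⁻⁵ × 928×10³ m = 63.5 m/s:
V = [fR − √((fR)² − 4 fR V_g)]/2 = [63.5 − √(63.5² − 4×63.5×13)]/2 = 18.2 m/s
Supergeostrophic (V > V_g = 13 m/s), as expected around a high.
Converting: 18.2 m/s × 1.944 = 35 knots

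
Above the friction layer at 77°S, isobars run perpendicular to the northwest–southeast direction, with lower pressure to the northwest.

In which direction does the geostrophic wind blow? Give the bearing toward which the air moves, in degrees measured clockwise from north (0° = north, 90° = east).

225°

The pressure-gradient force points toward the northwest (bearing 315°).
Geostrophic balance: in the Southern Hemisphere the Coriolis force deflects motion to the left, so the geostrophic wind blows 90° to the left of the pressure-gradient force (low pressure on the right).
Rotating 315° by 90° counterclockwise gives 225° — the wind blows toward the southwest.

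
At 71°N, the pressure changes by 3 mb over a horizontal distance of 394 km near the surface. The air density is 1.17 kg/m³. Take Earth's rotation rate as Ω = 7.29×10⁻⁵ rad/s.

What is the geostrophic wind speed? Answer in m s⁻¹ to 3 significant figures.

4.72 m s⁻¹

Coriolis parameter at 71°N:
f = 2Ω sin φ = 2 × 7.29×10⁻⁵ × sin 71° = 1.38×10⁻⁴ s⁻¹
Pressure gradient: |∂P/∂n| = 300 Pa / 394000 m = 7.61×10⁻⁴ Pa/m
Geostrophic balance (pressure-gradient force = Coriolis force):
V_g = (1/(fρ)) |∂P/∂n| = 7.61×10⁻⁴ / (1.38×10⁻⁴ × 1.17) = 4.72 m/s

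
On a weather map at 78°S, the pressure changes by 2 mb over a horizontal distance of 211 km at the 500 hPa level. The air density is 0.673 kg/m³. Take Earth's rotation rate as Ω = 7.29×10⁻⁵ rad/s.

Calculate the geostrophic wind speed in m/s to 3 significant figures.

Coriolis parameter at 78°S:
f = 2Ω sin φ = 2 × 7.29×10⁻⁵ × sin 78° = 1.43×10⁻⁴ s⁻¹
Pressure gradient: |∂P/∂n| = 200 Pa / 211000 m = 9.48×10⁻⁴ Pa/m
Geostrophic balance (pressure-gradient force = Coriolis force):
V_g = (1/(fρ)) |∂P/∂n| = 9.48×10⁻⁴ / (1.43×10⁻⁴ × 0.673) = 9.88 m/s

9.88 m/s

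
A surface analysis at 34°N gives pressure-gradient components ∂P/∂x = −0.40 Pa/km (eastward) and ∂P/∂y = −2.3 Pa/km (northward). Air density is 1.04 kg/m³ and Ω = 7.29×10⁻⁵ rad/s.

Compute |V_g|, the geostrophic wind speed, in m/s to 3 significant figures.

Coriolis parameter at 34°N:
f = 2Ω sin φ = 2 × 7.29×10⁻⁵ × sin 34° = 8.15×10⁻⁵ s⁻¹
Component geostrophic relations (x east, y north):
u_g = −(1/(fρ)) ∂P/∂y,  v_g = (1/(fρ)) ∂P/∂x
u_g = −(−2.3×10⁻³)/(8.15×10⁻⁵ × 1.04) = 27.1 m/s;  v_g = (−0.40×10⁻³)/(8.15×10⁻⁵ × 1.04) = −4.72 m/s
|V_g| = √(u_g² + v_g²) = 27.5 m/s

27.5 m/s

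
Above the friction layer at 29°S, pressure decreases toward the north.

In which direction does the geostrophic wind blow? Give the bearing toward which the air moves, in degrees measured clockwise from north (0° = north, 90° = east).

The pressure-gradient force points toward the north (bearing 000°).
Geostrophic balance: in the Southern Hemisphere the Coriolis force deflects motion to the left, so the geostrophic wind blows 90° to the left of the pressure-gradient force (low pressure on the right).
Rotating 000° by 90° counterclockwise gives 270° — the wind blows toward the west.

270°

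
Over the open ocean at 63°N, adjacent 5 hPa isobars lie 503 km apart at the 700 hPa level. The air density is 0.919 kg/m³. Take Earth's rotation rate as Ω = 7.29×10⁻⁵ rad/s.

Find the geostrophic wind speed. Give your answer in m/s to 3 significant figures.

Coriolis parameter at 63°N:
f = 2Ω sin φ = 2 × 7.29×10⁻⁵ × sin 63° = 1.30×10⁻⁴ s⁻¹
Pressure gradient: |∂P/∂n| = 500 Pa / 503000 m = 9.94×10⁻⁴ Pa/m
Geostrophic balance (pressure-gradient force = Coriolis force):
V_g = (1/(fρ)) |∂P/∂n| = 9.94×10⁻⁴ / (1.30×10⁻⁴ × 0.919) = 8.33 m/s

8.33 m/s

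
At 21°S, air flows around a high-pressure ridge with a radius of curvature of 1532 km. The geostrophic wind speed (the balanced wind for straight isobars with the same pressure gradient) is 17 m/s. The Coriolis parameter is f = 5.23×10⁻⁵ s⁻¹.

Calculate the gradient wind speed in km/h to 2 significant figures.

88 km/h

Around a high, pressure-gradient force acts outward with centrifugal, so Coriolis balances both:
fV = (1/ρ)|∂P/∂n| + V²/R  →  V² − fR·V + fR·V_g = 0
With fR = 5.23×10⁻⁵ × 1532×10³ m = 80.1 m/s:
V = [fR − √((fR)² − 4 fR V_g)]/2 = [80.1 − √(80.1² − 4×80.1×17)]/2 = 24.5 m/s
Supergeostrophic (V > V_g = 17 m/s), as expected around a high.
Converting: 24.5 m/s × 3.6 = 88 km/h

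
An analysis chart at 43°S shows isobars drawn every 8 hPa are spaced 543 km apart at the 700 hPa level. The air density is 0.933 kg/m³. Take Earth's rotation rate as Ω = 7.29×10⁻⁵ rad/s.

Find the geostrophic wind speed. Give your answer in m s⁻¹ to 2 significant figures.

16 m s⁻¹

Coriolis parameter at 43°S:
f = 2Ω sin φ = 2 × 7.29×10⁻⁵ × sin 43° = 9.94×10⁻⁵ s⁻¹
Pressure gradient: |∂P/∂n| = 800 Pa / 543000 m = 1.47×10⁻³ Pa/m
Geostrophic balance (pressure-gradient force = Coriolis force):
V_g = (1/(fρ)) |∂P/∂n| = 1.47×10⁻³ / (9.94×10⁻⁵ × 0.933) = 15.9 m/s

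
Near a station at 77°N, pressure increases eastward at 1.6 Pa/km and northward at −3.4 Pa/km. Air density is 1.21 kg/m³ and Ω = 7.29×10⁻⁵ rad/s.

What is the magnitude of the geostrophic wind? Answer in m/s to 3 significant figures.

21.9 m/s

Coriolis parameter at 77°N:
f = 2Ω sin φ = 2 × 7.29×10⁻⁵ × sin 77° = 1.42×10⁻⁴ s⁻¹
Component geostrophic relations (x east, y north):
u_g = −(1/(fρ)) ∂P/∂y,  v_g = (1/(fρ)) ∂P/∂x
u_g = −(−3.4×10⁻³)/(1.42×10⁻⁴ × 1.21) = 19.8 m/s;  v_g = (1.6×10⁻³)/(1.42×10⁻⁴ × 1.21) = 9.31 m/s
|V_g| = √(u_g² + v_g²) = 21.9 m/s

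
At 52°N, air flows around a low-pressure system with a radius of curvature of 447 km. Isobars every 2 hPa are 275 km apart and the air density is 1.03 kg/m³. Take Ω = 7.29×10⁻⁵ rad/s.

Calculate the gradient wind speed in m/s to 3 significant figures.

Coriolis parameter at 52°N:
f = 2Ω sin φ = 2 × 7.29×10⁻⁵ × sin 52° = 1.15×10⁻⁴ s⁻¹
Pressure gradient: |∂P/∂n| = 200 Pa / 275000 m = 7.27×10⁻⁴ Pa/m
Geostrophic speed: V_g = |∂P/∂n|/(fρ) = 7.27×10⁻⁴/(1.15×10⁻⁴ × 1.03) = 6.15 m/s
Around a low, centrifugal force acts outward with Coriolis, so pressure-gradient force balances both:
(1/ρ)|∂P/∂n| = fV + V²/R  →  V² + fR·V − fR·V_g = 0
With fR = 1.15×10⁻⁴ × 447×10³ m = 51.4 m/s:
V = [−fR + √((fR)² + 4 fR V_g)]/2 = [−51.4 + √(51.4² + 4×51.4×6.15)]/2 = 5.55 m/s
Subgeostrophic (V < V_g = 6.15 m/s), as expected around a low.

5.55 m/s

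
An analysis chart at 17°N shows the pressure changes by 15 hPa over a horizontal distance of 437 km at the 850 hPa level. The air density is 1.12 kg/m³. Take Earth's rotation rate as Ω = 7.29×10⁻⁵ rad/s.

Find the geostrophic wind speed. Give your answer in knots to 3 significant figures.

Coriolis parameter at 17°N:
f = 2Ω sin φ = 2 × 7.29×10⁻⁵ × sin 17° = 4.26×10⁻⁵ s⁻¹
Pressure gradient: |∂P/∂n| = 1500 Pa / 437000 m = 3.43×10⁻³ Pa/m
Geostrophic balance (pressure-gradient force = Coriolis force):
V_g = (1/(fρ)) |∂P/∂n| = 3.43×10⁻³ / (4.26×10⁻⁵ × 1.12) = 71.9 m/s
Converting: 71.9 m/s × 1.944 = 140 knots

140 knots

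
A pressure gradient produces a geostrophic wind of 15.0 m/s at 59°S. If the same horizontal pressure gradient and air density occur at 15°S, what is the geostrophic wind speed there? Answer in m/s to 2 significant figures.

50 m/s

With the same pressure gradient and density, V_g ∝ 1/f ∝ 1/sin φ.
V₂ = V₁ · sin φ₁ / sin φ₂ = 15.0 × sin 59° / sin 15°
V₂ = 15.0 × 0.8572/0.2588 = 50 m/s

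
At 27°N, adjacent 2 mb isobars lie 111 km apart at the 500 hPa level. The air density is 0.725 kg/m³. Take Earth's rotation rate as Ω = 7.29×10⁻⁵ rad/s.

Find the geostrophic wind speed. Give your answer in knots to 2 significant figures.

Coriolis parameter at 27°N:
f = 2Ω sin φ = 2 × 7.29×10⁻⁵ × sin 27° = 6.62×10⁻⁵ s⁻¹
Pressure gradient: |∂P/∂n| = 200 Pa / 111000 m = 1.80×10⁻³ Pa/m
Geostrophic balance (pressure-gradient force = Coriolis force):
V_g = (1/(fρ)) |∂P/∂n| = 1.80×10⁻³ / (6.62×10⁻⁵ × 0.725) = 37.5 m/s
Converting: 37.5 m/s × 1.944 = 73 knots

73 knots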